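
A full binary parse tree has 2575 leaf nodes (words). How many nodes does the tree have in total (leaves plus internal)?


Leaf nodes (terminals): 2575
Internal nodes = n - 1 = 2575 - 1 = 2574
Total = leaves + internal = 2575 + 2574 = 5149

5149


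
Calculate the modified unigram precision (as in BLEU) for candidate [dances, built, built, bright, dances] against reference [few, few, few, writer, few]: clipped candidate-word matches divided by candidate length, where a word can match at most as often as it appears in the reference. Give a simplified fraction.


Reference word counts: {'few': 4, 'writer': 1}
Checking each candidate word (with clipping):
  'dances' -> not in reference -> no match (matches: 0)
  'built' -> not in reference -> no match (matches: 0)
  'built' -> not in reference -> no match (matches: 0)
  'bright' -> not in reference -> no match (matches: 0)
  'dances' -> not in reference -> no match (matches: 0)
Clipped matches: 0, Candidate length: 5
Precision = 0/5 = 0

0


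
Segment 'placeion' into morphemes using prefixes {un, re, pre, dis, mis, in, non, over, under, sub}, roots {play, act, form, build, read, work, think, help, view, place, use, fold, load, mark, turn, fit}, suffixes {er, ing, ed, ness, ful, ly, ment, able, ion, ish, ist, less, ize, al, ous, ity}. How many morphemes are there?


Segmenting 'placeion' against the inventory:
  'place' -> root (morpheme 1)
  'ion' -> suffix (morpheme 2)
Total morphemes: 2

2


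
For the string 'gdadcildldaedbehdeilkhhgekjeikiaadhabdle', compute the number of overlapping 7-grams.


String 'gdadcildldaedbehdeilkhhgekjeikiaadhabdle' has length L = 40.
Number of overlapping n-grams = L - n + 1
Substituting: 40 - 7 + 1 = 34

34


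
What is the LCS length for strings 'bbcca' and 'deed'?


DP table for LCS of 'bbcca' and 'deed':
       d  e  e  d
    0  0  0  0  0
  b 0  0  0  0  0
  b 0  0  0  0  0
  c 0  0  0  0  0
  c 0  0  0  0  0
  a 0  0  0  0  0
LCS length = 0

0


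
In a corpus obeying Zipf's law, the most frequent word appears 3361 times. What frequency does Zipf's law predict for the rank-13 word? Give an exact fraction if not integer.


Zipf's law: freq(rank) = f1 / rank
f1 = 3361, rank = 13
freq = 3361 / 13
GCD(3361, 13) = 1
Simplified: 3361/13

3361/13


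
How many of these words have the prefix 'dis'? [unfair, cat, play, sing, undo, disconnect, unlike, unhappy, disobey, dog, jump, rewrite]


Checking each word for prefix 'dis':
  'unfair' -> no (count: 0)
  'cat' -> no (count: 0)
  'play' -> no (count: 0)
  'sing' -> no (count: 0)
  'undo' -> no (count: 0)
  'disconnect' -> YES, starts with 'dis' (count: 1)
  'unlike' -> no (count: 1)
  'unhappy' -> no (count: 1)
  'disobey' -> YES, starts with 'dis' (count: 2)
  'dog' -> no (count: 2)
  'jump' -> no (count: 2)
  'rewrite' -> no (count: 2)
Total with prefix 'dis': 2

2


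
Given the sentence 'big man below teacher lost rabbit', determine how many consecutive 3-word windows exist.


Word trigrams from [6] words:
  Trigram 1: (big man below)
  Trigram 2: (man below teacher)
  Trigram 3: (below teacher lost)
  Trigram 4: (teacher lost rabbit)
Total word trigrams: 6 - 2 = 4

4


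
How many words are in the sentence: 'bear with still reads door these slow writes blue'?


Counting words by splitting on spaces:
  Word 1: 'bear'
  Word 2: 'with'
  Word 3: 'still'
  Word 4: 'reads'
  Word 5: 'door'
  Word 6: 'these'
  Word 7: 'slow'
  Word 8: 'writes'
  Word 9: 'blue'
Total words: 9

9


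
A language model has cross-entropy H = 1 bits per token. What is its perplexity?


Perplexity formula: PP = 2^H
H = 1
PP = 2^1
Steps: 2^1 = 2
PP = 2

2


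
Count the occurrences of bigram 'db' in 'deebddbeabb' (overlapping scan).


Scanning 'deebddbeabb' for bigram 'db':
  Position 0: 'de' -> no
  Position 1: 'ee' -> no
  Position 2: 'eb' -> no
  Position 3: 'bd' -> no
  Position 4: 'dd' -> no
  Position 5: 'db' -> MATCH
  Position 6: 'be' -> no
  Position 7: 'ea' -> no
  Position 8: 'ab' -> no
  Position 9: 'bb' -> no
Total matches: 1

1


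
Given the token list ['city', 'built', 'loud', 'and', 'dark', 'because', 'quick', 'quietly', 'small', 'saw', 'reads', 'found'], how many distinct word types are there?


Listing all tokens and tracking unique types:
  Token 1: 'city' -> NEW (unique so far: 1)
  Token 2: 'built' -> NEW (unique so far: 2)
  Token 3: 'loud' -> NEW (unique so far: 3)
  Token 4: 'and' -> NEW (unique so far: 4)
  Token 5: 'dark' -> NEW (unique so far: 5)
  Token 6: 'because' -> NEW (unique so far: 6)
  Token 7: 'quick' -> NEW (unique so far: 7)
  Token 8: 'quietly' -> NEW (unique so far: 8)
  Token 9: 'small' -> NEW (unique so far: 9)
  Token 10: 'saw' -> NEW (unique so far: 10)
  Token 11: 'reads' -> NEW (unique so far: 11)
  Token 12: 'found' -> NEW (unique so far: 12)
Unique types: ('and', 'because', 'built', 'city', 'dark', 'found', 'loud', 'quick', 'quietly', 'reads', 'saw', 'small')
Vocabulary size: 12

12


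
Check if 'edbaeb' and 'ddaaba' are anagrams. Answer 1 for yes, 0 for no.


Sort characters of 'edbaeb': 'abbdee'
Sort characters of 'ddaaba': 'aaabdd'
Sorted forms differ -> they are NOT anagrams
Result: 0

0


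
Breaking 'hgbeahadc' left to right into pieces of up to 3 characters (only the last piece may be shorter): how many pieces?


'hgbeahadc' has 9 characters.
Chunking with max size 3:
  Chunk 1: 'hgb' (positions 0-2)
  Chunk 2: 'eah' (positions 3-5)
  Chunk 3: 'adc' (positions 6-8)
Total chunks: ceil(9 / 3) = 3

3


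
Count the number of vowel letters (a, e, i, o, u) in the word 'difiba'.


Scanning each character of 'difiba':
  Position 1: 'd' -> consonant (running count: 0)
  Position 2: 'i' -> vowel (running count: 1)
  Position 3: 'f' -> consonant (running count: 1)
  Position 4: 'i' -> vowel (running count: 2)
  Position 5: 'b' -> consonant (running count: 2)
  Position 6: 'a' -> vowel (running count: 3)
Total vowels: 3

3


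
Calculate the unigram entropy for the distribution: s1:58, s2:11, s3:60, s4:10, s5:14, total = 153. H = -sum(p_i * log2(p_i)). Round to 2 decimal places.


Computing entropy H = -sum(p_i * log2(p_i)):
  s1: p = 58/153 = 0.3791, -p*log2(p) = 0.5305
  s2: p = 11/153 = 0.0719, -p*log2(p) = 0.2731
  s3: p = 60/153 = 0.3922, -p*log2(p) = 0.5296
  s4: p = 10/153 = 0.0654, -p*log2(p) = 0.2572
  s5: p = 14/153 = 0.0915, -p*log2(p) = 0.3157
H = sum of terms = 1.9061
Rounded to 2 decimals: 1.91

1.91


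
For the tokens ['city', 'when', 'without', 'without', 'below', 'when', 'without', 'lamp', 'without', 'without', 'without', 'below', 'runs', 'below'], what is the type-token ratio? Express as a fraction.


Tokens: 14
Unique types: ('below', 'city', 'lamp', 'runs', 'when', 'without') = 6
TTR = 6/14
Simplify: divide both by 2 -> 3/7
TTR = 3/7

3/7


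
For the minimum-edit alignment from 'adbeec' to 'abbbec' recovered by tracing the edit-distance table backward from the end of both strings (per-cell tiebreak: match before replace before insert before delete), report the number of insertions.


Edit distance = 2. Backtracking from cell (6, 6) with preference match > replace > insert > delete,
then listing the resulting alignment 'adbeec' -> 'abbbec' left to right:
  Step 1: keep 'a'
  Step 2: replace d->b
  Step 3: keep 'b'
  Step 4: replace e->b
  Step 5: keep 'e'
  Step 6: keep 'c'
Total insertions: 0

0


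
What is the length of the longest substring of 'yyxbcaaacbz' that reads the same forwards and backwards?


Scanning 'yyxbcaaacbz' for palindromic substrings.
Substring at positions 3-9: 'bcaaacb'.
Check: reverse('bcaaacb') = 'bcaaacb' -> palindrome confirmed.
Neighbouring characters ('x' / 'z') break symmetry, so it cannot extend further.
No longer palindromic substring exists; longest length = 7

7


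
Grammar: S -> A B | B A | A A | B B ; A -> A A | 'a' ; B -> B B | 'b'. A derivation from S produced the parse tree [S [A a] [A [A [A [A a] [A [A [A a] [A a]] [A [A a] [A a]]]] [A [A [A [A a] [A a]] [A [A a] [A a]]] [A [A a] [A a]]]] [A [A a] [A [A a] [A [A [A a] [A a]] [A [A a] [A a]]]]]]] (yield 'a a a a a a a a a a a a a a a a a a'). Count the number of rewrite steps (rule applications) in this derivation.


Every bracketed nonterminal node [X ...] in the tree is produced by exactly one rule application.
Reading the tree off as a leftmost derivation:
  Step 1: S  =>  A A   (applied S -> A A)
  Step 2: A A  =>  a A   (applied A -> a)
  Step 3: a A  =>  a A A   (applied A -> A A)
  Step 4: a A A  =>  a A A A   (applied A -> A A)
  Step 5: a A A A  =>  a A A A A   (applied A -> A A)
  Step 6: a A A A A  =>  a a A A A   (applied A -> a)
  Step 7: a a A A A  =>  a a A A A A   (applied A -> A A)
  Step 8: a a A A A A  =>  a a A A A A A   (applied A -> A A)
  Step 9: a a A A A A A  =>  a a a A A A A   (applied A -> a)
  Step 10: a a a A A A A  =>  a a a a A A A   (applied A -> a)
  Step 11: a a a a A A A  =>  a a a a A A A A   (applied A -> A A)
  Step 12: a a a a A A A A  =>  a a a a a A A A   (applied A -> a)
  Step 13: a a a a a A A A  =>  a a a a a a A A   (applied A -> a)
  Step 14: a a a a a a A A  =>  a a a a a a A A A   (applied A -> A A)
  Step 15: a a a a a a A A A  =>  a a a a a a A A A A   (applied A -> A A)
  Step 16: a a a a a a A A A A  =>  a a a a a a A A A A A   (applied A -> A A)
  Step 17: a a a a a a A A A A A  =>  a a a a a a a A A A A   (applied A -> a)
  Step 18: a a a a a a a A A A A  =>  a a a a a a a a A A A   (applied A -> a)
  Step 19: a a a a a a a a A A A  =>  a a a a a a a a A A A A   (applied A -> A A)
  Step 20: a a a a a a a a A A A A  =>  a a a a a a a a a A A A   (applied A -> a)
  Step 21: a a a a a a a a a A A A  =>  a a a a a a a a a a A A   (applied A -> a)
  Step 22: a a a a a a a a a a A A  =>  a a a a a a a a a a A A A   (applied A -> A A)
  Step 23: a a a a a a a a a a A A A  =>  a a a a a a a a a a a A A   (applied A -> a)
  Step 24: a a a a a a a a a a a A A  =>  a a a a a a a a a a a a A   (applied A -> a)
  Step 25: a a a a a a a a a a a a A  =>  a a a a a a a a a a a a A A   (applied A -> A A)
  Step 26: a a a a a a a a a a a a A A  =>  a a a a a a a a a a a a a A   (applied A -> a)
  Step 27: a a a a a a a a a a a a a A  =>  a a a a a a a a a a a a a A A   (applied A -> A A)
  Step 28: a a a a a a a a a a a a a A A  =>  a a a a a a a a a a a a a a A   (applied A -> a)
  Step 29: a a a a a a a a a a a a a a A  =>  a a a a a a a a a a a a a a A A   (applied A -> A A)
  Step 30: a a a a a a a a a a a a a a A A  =>  a a a a a a a a a a a a a a A A A   (applied A -> A A)
  Step 31: a a a a a a a a a a a a a a A A A  =>  a a a a a a a a a a a a a a a A A   (applied A -> a)
  Step 32: a a a a a a a a a a a a a a a A A  =>  a a a a a a a a a a a a a a a a A   (applied A -> a)
  Step 33: a a a a a a a a a a a a a a a a A  =>  a a a a a a a a a a a a a a a a A A   (applied A -> A A)
  Step 34: a a a a a a a a a a a a a a a a A A  =>  a a a a a a a a a a a a a a a a a A   (applied A -> a)
  Step 35: a a a a a a a a a a a a a a a a a A  =>  a a a a a a a a a a a a a a a a a a   (applied A -> a)
Final yield: a a a a a a a a a a a a a a a a a a
Total rewrite steps: 35

35


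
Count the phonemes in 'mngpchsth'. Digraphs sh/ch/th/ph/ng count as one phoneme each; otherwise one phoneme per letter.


Parsing 'mngpchsth' greedily, digraphs first:
  'm' -> consonant phoneme (phonemes so far: 1)
  'ng' -> digraph (1 consonant phoneme) (phonemes so far: 2)
  'p' -> consonant phoneme (phonemes so far: 3)
  'ch' -> digraph (1 consonant phoneme) (phonemes so far: 4)
  's' -> consonant phoneme (phonemes so far: 5)
  'th' -> digraph (1 consonant phoneme) (phonemes so far: 6)
Total phonemes: 6

6


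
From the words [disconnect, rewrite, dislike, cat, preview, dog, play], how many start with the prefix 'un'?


Checking each word for prefix 'un':
  'disconnect' -> no (count: 0)
  'rewrite' -> no (count: 0)
  'dislike' -> no (count: 0)
  'cat' -> no (count: 0)
  'preview' -> no (count: 0)
  'dog' -> no (count: 0)
  'play' -> no (count: 0)
Total with prefix 'un': 0

0


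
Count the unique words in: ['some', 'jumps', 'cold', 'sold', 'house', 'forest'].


Listing all tokens and tracking unique types:
  Token 1: 'some' -> NEW (unique so far: 1)
  Token 2: 'jumps' -> NEW (unique so far: 2)
  Token 3: 'cold' -> NEW (unique so far: 3)
  Token 4: 'sold' -> NEW (unique so far: 4)
  Token 5: 'house' -> NEW (unique so far: 5)
  Token 6: 'forest' -> NEW (unique so far: 6)
Unique types: ('cold', 'forest', 'house', 'jumps', 'sold', 'some')
Vocabulary size: 6

6


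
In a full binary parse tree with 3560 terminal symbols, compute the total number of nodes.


Leaf nodes (terminals): 3560
Internal nodes = n - 1 = 3560 - 1 = 3559
Total = leaves + internal = 3560 + 3559 = 7119

7119


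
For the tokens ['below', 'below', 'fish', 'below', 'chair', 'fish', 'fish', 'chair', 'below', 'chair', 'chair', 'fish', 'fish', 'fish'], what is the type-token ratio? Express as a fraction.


Tokens: 14
Unique types: ('below', 'chair', 'fish') = 3
TTR = 3/14
Already in lowest terms.

3/14


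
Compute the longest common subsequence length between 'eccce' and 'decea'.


DP table for LCS of 'eccce' and 'decea':
       d  e  c  e  a
    0  0  0  0  0  0
  e 0  0  1  1  1  1
  c 0  0  1  2  2  2
  c 0  0  1  2  2  2
  c 0  0  1  2  2  2
  e 0  0  1  2  3  3
LCS: 'ece'
LCS length = 3

3


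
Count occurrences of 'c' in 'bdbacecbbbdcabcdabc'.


Scanning 'bdbacecbbbdcabcdabc' for 'c':
  Position 4: 'c' -> MATCH (count: 1)
  Position 6: 'c' -> MATCH (count: 2)
  Position 11: 'c' -> MATCH (count: 3)
  Position 14: 'c' -> MATCH (count: 4)
  Position 18: 'c' -> MATCH (count: 5)
Total occurrences of 'c': 5

5


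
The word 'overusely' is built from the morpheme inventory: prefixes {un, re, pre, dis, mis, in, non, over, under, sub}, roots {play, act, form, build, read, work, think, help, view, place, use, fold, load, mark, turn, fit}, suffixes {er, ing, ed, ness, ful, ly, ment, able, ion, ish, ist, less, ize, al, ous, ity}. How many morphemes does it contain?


Segmenting 'overusely' against the inventory:
  'over' -> prefix (morpheme 1)
  'use' -> root (morpheme 2)
  'ly' -> suffix (morpheme 3)
Total morphemes: 3

3


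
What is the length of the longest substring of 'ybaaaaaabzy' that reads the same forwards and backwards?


Scanning 'ybaaaaaabzy' for palindromic substrings.
Substring at positions 1-8: 'baaaaaab'.
Check: reverse('baaaaaab') = 'baaaaaab' -> palindrome confirmed.
Neighbouring characters ('y' / 'z') break symmetry, so it cannot extend further.
No longer palindromic substring exists; longest length = 8

8


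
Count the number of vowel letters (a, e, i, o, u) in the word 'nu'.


Scanning each character of 'nu':
  Position 1: 'n' -> consonant (running count: 0)
  Position 2: 'u' -> vowel (running count: 1)
Total vowels: 1

1


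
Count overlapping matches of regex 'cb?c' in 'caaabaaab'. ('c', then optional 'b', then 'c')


Pattern: cb?c means 'c', then optional 'b', then 'c'.
Scanning 'caaabaaab' position-by-position:
  Pos 0: window 'caa' -> no
  Pos 1: window 'aaa' -> no
  Pos 2: window 'aab' -> no
  Pos 3: window 'aba' -> no
  Pos 4: window 'baa' -> no
  Pos 5: window 'aaa' -> no
  Pos 6: window 'aab' -> no
  Pos 7: window 'ab' -> no
  Pos 8: window 'b' -> no
Total matches: 0

0


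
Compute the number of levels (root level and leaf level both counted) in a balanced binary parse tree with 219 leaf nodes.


In a balanced binary tree with n leaves the deepest leaf is ceil(log2(n)) edges below the root,
so counting node levels inclusive of root and leaves gives ceil(log2(n)) + 1 levels.
log2(219) = 7.7748
ceil(7.7748) = 8
levels = 8 + 1 = 9

9


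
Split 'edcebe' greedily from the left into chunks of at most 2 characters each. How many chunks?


'edcebe' has 6 characters.
Chunking with max size 2:
  Chunk 1: 'ed' (positions 0-1)
  Chunk 2: 'ce' (positions 2-3)
  Chunk 3: 'be' (positions 4-5)
Total chunks: ceil(6 / 2) = 3

3


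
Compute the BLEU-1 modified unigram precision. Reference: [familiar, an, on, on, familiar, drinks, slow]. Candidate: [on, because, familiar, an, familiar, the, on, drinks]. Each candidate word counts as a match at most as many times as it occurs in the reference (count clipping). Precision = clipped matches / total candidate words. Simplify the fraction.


Reference word counts: {'an': 1, 'drinks': 1, 'familiar': 2, 'on': 2, 'slow': 1}
Checking each candidate word (with clipping):
  'on' -> in reference (ref count 2, used 1/2) -> match (matches: 1)
  'because' -> not in reference -> no match (matches: 1)
  'familiar' -> in reference (ref count 2, used 1/2) -> match (matches: 2)
  'an' -> in reference (ref count 1, used 1/1) -> match (matches: 3)
  'familiar' -> in reference (ref count 2, used 2/2) -> match (matches: 4)
  'the' -> not in reference -> no match (matches: 4)
  'on' -> in reference (ref count 2, used 2/2) -> match (matches: 5)
  'drinks' -> in reference (ref count 1, used 1/1) -> match (matches: 6)
Clipped matches: 6, Candidate length: 8
Precision = 6/8 = 3/4

3/4


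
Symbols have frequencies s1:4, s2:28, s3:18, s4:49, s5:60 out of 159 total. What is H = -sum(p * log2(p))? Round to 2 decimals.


Computing entropy H = -sum(p_i * log2(p_i)):
  s1: p = 4/159 = 0.0252, -p*log2(p) = 0.1337
  s2: p = 28/159 = 0.1761, -p*log2(p) = 0.4412
  s3: p = 18/159 = 0.1132, -p*log2(p) = 0.3558
  s4: p = 49/159 = 0.3082, -p*log2(p) = 0.5233
  s5: p = 60/159 = 0.3774, -p*log2(p) = 0.5306
H = sum of terms = 1.9846
Rounded to 2 decimals: 1.98

1.98


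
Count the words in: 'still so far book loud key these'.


Counting words by splitting on spaces:
  Word 1: 'still'
  Word 2: 'so'
  Word 3: 'far'
  Word 4: 'book'
  Word 5: 'loud'
  Word 6: 'key'
  Word 7: 'these'
Total words: 7

7


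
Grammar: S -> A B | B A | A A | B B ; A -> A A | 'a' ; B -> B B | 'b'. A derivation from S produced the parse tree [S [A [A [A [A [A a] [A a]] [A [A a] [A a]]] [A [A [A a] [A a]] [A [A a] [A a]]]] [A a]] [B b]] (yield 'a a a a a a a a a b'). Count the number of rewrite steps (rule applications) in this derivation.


Every bracketed nonterminal node [X ...] in the tree is produced by exactly one rule application.
Reading the tree off as a leftmost derivation:
  Step 1: S  =>  A B   (applied S -> A B)
  Step 2: A B  =>  A A B   (applied A -> A A)
  Step 3: A A B  =>  A A A B   (applied A -> A A)
  Step 4: A A A B  =>  A A A A B   (applied A -> A A)
  Step 5: A A A A B  =>  A A A A A B   (applied A -> A A)
  Step 6: A A A A A B  =>  a A A A A B   (applied A -> a)
  Step 7: a A A A A B  =>  a a A A A B   (applied A -> a)
  Step 8: a a A A A B  =>  a a A A A A B   (applied A -> A A)
  Step 9: a a A A A A B  =>  a a a A A A B   (applied A -> a)
  Step 10: a a a A A A B  =>  a a a a A A B   (applied A -> a)
  Step 11: a a a a A A B  =>  a a a a A A A B   (applied A -> A A)
  Step 12: a a a a A A A B  =>  a a a a A A A A B   (applied A -> A A)
  Step 13: a a a a A A A A B  =>  a a a a a A A A B   (applied A -> a)
  Step 14: a a a a a A A A B  =>  a a a a a a A A B   (applied A -> a)
  Step 15: a a a a a a A A B  =>  a a a a a a A A A B   (applied A -> A A)
  Step 16: a a a a a a A A A B  =>  a a a a a a a A A B   (applied A -> a)
  Step 17: a a a a a a a A A B  =>  a a a a a a a a A B   (applied A -> a)
  Step 18: a a a a a a a a A B  =>  a a a a a a a a a B   (applied A -> a)
  Step 19: a a a a a a a a a B  =>  a a a a a a a a a b   (applied B -> b)
Final yield: a a a a a a a a a b
Total rewrite steps: 19

19


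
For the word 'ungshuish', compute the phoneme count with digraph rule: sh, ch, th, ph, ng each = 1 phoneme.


Parsing 'ungshuish' greedily, digraphs first:
  'u' -> vowel phoneme (phonemes so far: 1)
  'ng' -> digraph (1 consonant phoneme) (phonemes so far: 2)
  'sh' -> digraph (1 consonant phoneme) (phonemes so far: 3)
  'u' -> vowel phoneme (phonemes so far: 4)
  'i' -> vowel phoneme (phonemes so far: 5)
  'sh' -> digraph (1 consonant phoneme) (phonemes so far: 6)
Total phonemes: 6

6


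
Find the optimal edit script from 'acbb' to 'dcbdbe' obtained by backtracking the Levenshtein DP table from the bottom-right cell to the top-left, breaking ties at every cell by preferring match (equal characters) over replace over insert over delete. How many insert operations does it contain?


Edit distance = 3. Backtracking from cell (4, 6) with preference match > replace > insert > delete,
then listing the resulting alignment 'acbb' -> 'dcbdbe' left to right:
  Step 1: replace a->d
  Step 2: keep 'c'
  Step 3: keep 'b'
  Step 4: insert 'd' [insertion #1]
  Step 5: keep 'b'
  Step 6: insert 'e' [insertion #2]
Total insertions: 2

2


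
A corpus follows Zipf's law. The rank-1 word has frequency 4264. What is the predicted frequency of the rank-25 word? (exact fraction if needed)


Zipf's law: freq(rank) = f1 / rank
f1 = 4264, rank = 25
freq = 4264 / 25
GCD(4264, 25) = 1
Simplified: 4264/25

4264/25


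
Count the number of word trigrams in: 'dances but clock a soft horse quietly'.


Word trigrams from [7] words:
  Trigram 1: (dances but clock)
  Trigram 2: (but clock a)
  Trigram 3: (clock a soft)
  Trigram 4: (a soft horse)
  Trigram 5: (soft horse quietly)
Total word trigrams: 7 - 2 = 5

5


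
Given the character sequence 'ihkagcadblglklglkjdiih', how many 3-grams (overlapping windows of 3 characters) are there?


String 'ihkagcadblglklglkjdiih' has length L = 22.
Number of overlapping n-grams = L - n + 1
Substituting: 22 - 3 + 1 = 20

20


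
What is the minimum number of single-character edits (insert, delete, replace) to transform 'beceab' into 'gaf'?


Building DP table for s1='beceab' (len 6) and s2='gaf' (len 3):
       g  a  f
    0  1  2  3
  b 1  1  2  3
  e 2  2  2  3
  c 3  3  3  3
  e 4  4  4  4
  a 5  5  4  5
  b 6  6  5  5
Edit distance = dp[6][3] = 5

5


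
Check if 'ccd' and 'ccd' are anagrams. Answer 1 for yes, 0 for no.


Sort characters of 'ccd': 'ccd'
Sort characters of 'ccd': 'ccd'
Sorted forms match -> they ARE anagrams
Result: 1

1


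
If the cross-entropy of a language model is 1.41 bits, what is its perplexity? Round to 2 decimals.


Perplexity formula: PP = 2^H
H = 1.41
PP = 2^1.41
Decompose: 2^1.41 = 2^1 * 2^0.41
2^1 = 2, 2^0.41 ~ 1.3286858
PP ~ 2 * 1.3286858 = 2.6573716
Rounded to 2 decimals: 2.66

2.66


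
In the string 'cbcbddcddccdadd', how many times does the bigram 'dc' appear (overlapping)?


Scanning 'cbcbddcddccdadd' for bigram 'dc':
  Position 0: 'cb' -> no
  Position 1: 'bc' -> no
  Position 2: 'cb' -> no
  Position 3: 'bd' -> no
  Position 4: 'dd' -> no
  Position 5: 'dc' -> MATCH
  Position 6: 'cd' -> no
  Position 7: 'dd' -> no
  Position 8: 'dc' -> MATCH
  Position 9: 'cc' -> no
  Position 10: 'cd' -> no
  Position 11: 'da' -> no
  Position 12: 'ad' -> no
  Position 13: 'dd' -> no
Total matches: 2

2


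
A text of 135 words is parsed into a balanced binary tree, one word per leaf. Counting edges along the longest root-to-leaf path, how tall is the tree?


In a balanced binary tree with n leaves the deepest leaf is ceil(log2(n)) edges below the root.
log2(135) = 7.0768
ceil(7.0768) = 8
height (edges) = 8

8


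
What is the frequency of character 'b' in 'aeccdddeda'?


Scanning 'aeccdddeda' for 'b':
  No matches found.
Total occurrences of 'b': 0

0


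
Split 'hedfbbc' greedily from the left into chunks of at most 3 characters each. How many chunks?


'hedfbbc' has 7 characters.
Chunking with max size 3:
  Chunk 1: 'hed' (positions 0-2)
  Chunk 2: 'fbb' (positions 3-5)
  Chunk 3: 'c' (positions 6-6)
Total chunks: ceil(7 / 3) = 3

3


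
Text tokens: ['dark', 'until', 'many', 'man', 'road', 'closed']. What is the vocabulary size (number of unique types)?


Listing all tokens and tracking unique types:
  Token 1: 'dark' -> NEW (unique so far: 1)
  Token 2: 'until' -> NEW (unique so far: 2)
  Token 3: 'many' -> NEW (unique so far: 3)
  Token 4: 'man' -> NEW (unique so far: 4)
  Token 5: 'road' -> NEW (unique so far: 5)
  Token 6: 'closed' -> NEW (unique so far: 6)
Unique types: ('closed', 'dark', 'man', 'many', 'road', 'until')
Vocabulary size: 6

6


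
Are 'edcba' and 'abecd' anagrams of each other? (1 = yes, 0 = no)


Sort characters of 'edcba': 'abcde'
Sort characters of 'abecd': 'abcde'
Sorted forms match -> they ARE anagrams
Result: 1

1


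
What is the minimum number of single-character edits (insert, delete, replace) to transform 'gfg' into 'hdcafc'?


Building DP table for s1='gfg' (len 3) and s2='hdcafc' (len 6):
       h  d  c  a  f  c
    0  1  2  3  4  5  6
  g 1  1  2  3  4  5  6
  f 2  2  2  3  4  4  5
  g 3  3  3  3  4  5  5
Edit distance = dp[3][6] = 5

5


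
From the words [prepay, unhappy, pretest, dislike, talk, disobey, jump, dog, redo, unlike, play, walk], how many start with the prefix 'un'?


Checking each word for prefix 'un':
  'prepay' -> no (count: 0)
  'unhappy' -> YES, starts with 'un' (count: 1)
  'pretest' -> no (count: 1)
  'dislike' -> no (count: 1)
  'talk' -> no (count: 1)
  'disobey' -> no (count: 1)
  'jump' -> no (count: 1)
  'dog' -> no (count: 1)
  'redo' -> no (count: 1)
  'unlike' -> YES, starts with 'un' (count: 2)
  'play' -> no (count: 2)
  'walk' -> no (count: 2)
Total with prefix 'un': 2

2


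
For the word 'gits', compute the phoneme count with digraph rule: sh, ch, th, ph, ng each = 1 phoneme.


Parsing 'gits' greedily, digraphs first:
  'g' -> consonant phoneme (phonemes so far: 1)
  'i' -> vowel phoneme (phonemes so far: 2)
  't' -> consonant phoneme (phonemes so far: 3)
  's' -> consonant phoneme (phonemes so far: 4)
Total phonemes: 4

4


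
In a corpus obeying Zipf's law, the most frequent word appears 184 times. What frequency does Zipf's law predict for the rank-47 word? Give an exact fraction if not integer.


Zipf's law: freq(rank) = f1 / rank
f1 = 184, rank = 47
freq = 184 / 47
GCD(184, 47) = 1
Simplified: 184/47

184/47


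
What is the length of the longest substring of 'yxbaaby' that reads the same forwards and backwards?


Scanning 'yxbaaby' for palindromic substrings.
Substring at positions 2-5: 'baab'.
Check: reverse('baab') = 'baab' -> palindrome confirmed.
Neighbouring characters ('x' / 'y') break symmetry, so it cannot extend further.
No longer palindromic substring exists; longest length = 4

4


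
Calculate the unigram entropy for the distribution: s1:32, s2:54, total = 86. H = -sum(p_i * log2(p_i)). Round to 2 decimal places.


Computing entropy H = -sum(p_i * log2(p_i)):
  s1: p = 32/86 = 0.3721, -p*log2(p) = 0.5307
  s2: p = 54/86 = 0.6279, -p*log2(p) = 0.4216
H = sum of terms = 0.9523
Rounded to 2 decimals: 0.95

0.95


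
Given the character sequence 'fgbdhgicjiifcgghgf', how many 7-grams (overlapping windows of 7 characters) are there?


String 'fgbdhgicjiifcgghgf' has length L = 18.
Number of overlapping n-grams = L - n + 1
Substituting: 18 - 7 + 1 = 12

12


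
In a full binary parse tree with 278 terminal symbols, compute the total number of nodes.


Leaf nodes (terminals): 278
Internal nodes = n - 1 = 278 - 1 = 277
Total = leaves + internal = 278 + 277 = 555

555


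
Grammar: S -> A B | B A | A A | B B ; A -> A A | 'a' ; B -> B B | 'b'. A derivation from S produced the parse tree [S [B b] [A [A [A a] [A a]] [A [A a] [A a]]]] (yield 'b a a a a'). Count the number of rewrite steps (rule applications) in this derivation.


Every bracketed nonterminal node [X ...] in the tree is produced by exactly one rule application.
Reading the tree off as a leftmost derivation:
  Step 1: S  =>  B A   (applied S -> B A)
  Step 2: B A  =>  b A   (applied B -> b)
  Step 3: b A  =>  b A A   (applied A -> A A)
  Step 4: b A A  =>  b A A A   (applied A -> A A)
  Step 5: b A A A  =>  b a A A   (applied A -> a)
  Step 6: b a A A  =>  b a a A   (applied A -> a)
  Step 7: b a a A  =>  b a a A A   (applied A -> A A)
  Step 8: b a a A A  =>  b a a a A   (applied A -> a)
  Step 9: b a a a A  =>  b a a a a   (applied A -> a)
Final yield: b a a a a
Total rewrite steps: 9

9


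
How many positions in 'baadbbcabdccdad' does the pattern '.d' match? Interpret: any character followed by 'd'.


Pattern: .d means any character followed by 'd'.
Scanning 'baadbbcabdccdad' position-by-position:
  Pos 0: window 'ba' -> no
  Pos 1: window 'aa' -> no
  Pos 2: window 'ad' -> MATCH
  Pos 3: window 'db' -> no
  Pos 4: window 'bb' -> no
  Pos 5: window 'bc' -> no
  Pos 6: window 'ca' -> no
  Pos 7: window 'ab' -> no
  Pos 8: window 'bd' -> MATCH
  Pos 9: window 'dc' -> no
  Pos 10: window 'cc' -> no
  Pos 11: window 'cd' -> MATCH
  Pos 12: window 'da' -> no
  Pos 13: window 'ad' -> MATCH
  Pos 14: window 'd' -> no
Total matches: 4

4


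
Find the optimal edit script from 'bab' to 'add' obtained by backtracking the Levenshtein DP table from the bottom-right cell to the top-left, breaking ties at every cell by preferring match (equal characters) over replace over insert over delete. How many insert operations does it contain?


Edit distance = 3. Backtracking from cell (3, 3) with preference match > replace > insert > delete,
then listing the resulting alignment 'bab' -> 'add' left to right:
  Step 1: replace b->a
  Step 2: replace a->d
  Step 3: replace b->d
Total insertions: 0

0


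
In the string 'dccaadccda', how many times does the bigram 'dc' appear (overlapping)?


Scanning 'dccaadccda' for bigram 'dc':
  Position 0: 'dc' -> MATCH
  Position 1: 'cc' -> no
  Position 2: 'ca' -> no
  Position 3: 'aa' -> no
  Position 4: 'ad' -> no
  Position 5: 'dc' -> MATCH
  Position 6: 'cc' -> no
  Position 7: 'cd' -> no
  Position 8: 'da' -> no
Total matches: 2

2


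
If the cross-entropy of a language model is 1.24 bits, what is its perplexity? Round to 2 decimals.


Perplexity formula: PP = 2^H
H = 1.24
PP = 2^1.24
Decompose: 2^1.24 = 2^1 * 2^0.24
2^1 = 2, 2^0.24 ~ 1.1809927
PP ~ 2 * 1.1809927 = 2.3619854
Rounded to 2 decimals: 2.36

2.36


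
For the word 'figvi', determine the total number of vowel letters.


Scanning each character of 'figvi':
  Position 1: 'f' -> consonant (running count: 0)
  Position 2: 'i' -> vowel (running count: 1)
  Position 3: 'g' -> consonant (running count: 1)
  Position 4: 'v' -> consonant (running count: 1)
  Position 5: 'i' -> vowel (running count: 2)
Total vowels: 2

2


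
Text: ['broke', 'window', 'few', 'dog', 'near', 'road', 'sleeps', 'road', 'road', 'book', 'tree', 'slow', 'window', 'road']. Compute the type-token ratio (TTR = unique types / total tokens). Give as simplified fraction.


Tokens: 14
Unique types: ('book', 'broke', 'dog', 'few', 'near', 'road', 'sleeps', 'slow', 'tree', 'window') = 10
TTR = 10/14
Simplify: divide both by 2 -> 5/7
TTR = 5/7

5/7


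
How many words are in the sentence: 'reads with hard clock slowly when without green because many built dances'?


Counting words by splitting on spaces:
  Word 1: 'reads'
  Word 2: 'with'
  Word 3: 'hard'
  Word 4: 'clock'
  Word 5: 'slowly'
  Word 6: 'when'
  Word 7: 'without'
  Word 8: 'green'
  Word 9: 'because'
  Word 10: 'many'
  Word 11: 'built'
  Word 12: 'dances'
Total words: 12

12


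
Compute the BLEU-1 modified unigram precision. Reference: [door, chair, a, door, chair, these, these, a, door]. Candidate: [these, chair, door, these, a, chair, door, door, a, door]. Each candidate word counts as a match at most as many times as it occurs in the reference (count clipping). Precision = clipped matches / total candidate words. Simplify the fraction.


Reference word counts: {'a': 2, 'chair': 2, 'door': 3, 'these': 2}
Checking each candidate word (with clipping):
  'these' -> in reference (ref count 2, used 1/2) -> match (matches: 1)
  'chair' -> in reference (ref count 2, used 1/2) -> match (matches: 2)
  'door' -> in reference (ref count 3, used 1/3) -> match (matches: 3)
  'these' -> in reference (ref count 2, used 2/2) -> match (matches: 4)
  'a' -> in reference (ref count 2, used 1/2) -> match (matches: 5)
  'chair' -> in reference (ref count 2, used 2/2) -> match (matches: 6)
  'door' -> in reference (ref count 3, used 2/3) -> match (matches: 7)
  'door' -> in reference (ref count 3, used 3/3) -> match (matches: 8)
  'a' -> in reference (ref count 2, used 2/2) -> match (matches: 9)
  'door' -> ref count 3 already used up (3/3) -> clipped, no match (matches: 9)
Clipped matches: 9, Candidate length: 10
Precision = 9/10

9/10


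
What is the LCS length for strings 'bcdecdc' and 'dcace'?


DP table for LCS of 'bcdecdc' and 'dcace':
       d  c  a  c  e
    0  0  0  0  0  0
  b 0  0  0  0  0  0
  c 0  0  1  1  1  1
  d 0  1  1  1  1  1
  e 0  1  1  1  1  2
  c 0  1  2  2  2  2
  d 0  1  2  2  2  2
  c 0  1  2  2  3  3
LCS: 'dcc'
LCS length = 3

3


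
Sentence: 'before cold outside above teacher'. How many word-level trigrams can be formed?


Word trigrams from [5] words:
  Trigram 1: (before cold outside)
  Trigram 2: (cold outside above)
  Trigram 3: (outside above teacher)
Total word trigrams: 5 - 2 = 3

3


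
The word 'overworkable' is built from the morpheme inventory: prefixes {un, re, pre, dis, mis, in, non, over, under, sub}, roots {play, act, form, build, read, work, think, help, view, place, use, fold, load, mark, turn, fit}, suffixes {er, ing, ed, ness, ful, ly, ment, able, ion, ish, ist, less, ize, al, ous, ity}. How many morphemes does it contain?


Segmenting 'overworkable' against the inventory:
  'over' -> prefix (morpheme 1)
  'work' -> root (morpheme 2)
  'able' -> suffix (morpheme 3)
Total morphemes: 3

3


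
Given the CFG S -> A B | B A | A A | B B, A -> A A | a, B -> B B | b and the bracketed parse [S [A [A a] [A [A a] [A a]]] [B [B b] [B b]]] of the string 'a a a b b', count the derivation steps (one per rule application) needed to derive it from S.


Every bracketed nonterminal node [X ...] in the tree is produced by exactly one rule application.
Reading the tree off as a leftmost derivation:
  Step 1: S  =>  A B   (applied S -> A B)
  Step 2: A B  =>  A A B   (applied A -> A A)
  Step 3: A A B  =>  a A B   (applied A -> a)
  Step 4: a A B  =>  a A A B   (applied A -> A A)
  Step 5: a A A B  =>  a a A B   (applied A -> a)
  Step 6: a a A B  =>  a a a B   (applied A -> a)
  Step 7: a a a B  =>  a a a B B   (applied B -> B B)
  Step 8: a a a B B  =>  a a a b B   (applied B -> b)
  Step 9: a a a b B  =>  a a a b b   (applied B -> b)
Final yield: a a a b b
Total rewrite steps: 9

9


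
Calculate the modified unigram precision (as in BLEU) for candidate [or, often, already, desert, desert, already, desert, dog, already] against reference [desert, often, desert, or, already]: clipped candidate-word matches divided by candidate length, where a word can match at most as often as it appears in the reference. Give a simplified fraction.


Reference word counts: {'already': 1, 'desert': 2, 'often': 1, 'or': 1}
Checking each candidate word (with clipping):
  'or' -> in reference (ref count 1, used 1/1) -> match (matches: 1)
  'often' -> in reference (ref count 1, used 1/1) -> match (matches: 2)
  'already' -> in reference (ref count 1, used 1/1) -> match (matches: 3)
  'desert' -> in reference (ref count 2, used 1/2) -> match (matches: 4)
  'desert' -> in reference (ref count 2, used 2/2) -> match (matches: 5)
  'already' -> ref count 1 already used up (1/1) -> clipped, no match (matches: 5)
  'desert' -> ref count 2 already used up (2/2) -> clipped, no match (matches: 5)
  'dog' -> not in reference -> no match (matches: 5)
  'already' -> ref count 1 already used up (1/1) -> clipped, no match (matches: 5)
Clipped matches: 5, Candidate length: 9
Precision = 5/9

5/9


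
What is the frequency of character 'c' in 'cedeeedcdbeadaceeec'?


Scanning 'cedeeedcdbeadaceeec' for 'c':
  Position 0: 'c' -> MATCH (count: 1)
  Position 7: 'c' -> MATCH (count: 2)
  Position 14: 'c' -> MATCH (count: 3)
  Position 18: 'c' -> MATCH (count: 4)
Total occurrences of 'c': 4

4


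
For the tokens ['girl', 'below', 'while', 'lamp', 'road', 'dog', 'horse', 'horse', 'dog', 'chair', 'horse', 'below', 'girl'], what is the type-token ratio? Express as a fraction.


Tokens: 13
Unique types: ('below', 'chair', 'dog', 'girl', 'horse', 'lamp', 'road', 'while') = 8
TTR = 8/13
Already in lowest terms.

8/13


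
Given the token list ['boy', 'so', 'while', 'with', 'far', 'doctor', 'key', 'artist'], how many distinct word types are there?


Listing all tokens and tracking unique types:
  Token 1: 'boy' -> NEW (unique so far: 1)
  Token 2: 'so' -> NEW (unique so far: 2)
  Token 3: 'while' -> NEW (unique so far: 3)
  Token 4: 'with' -> NEW (unique so far: 4)
  Token 5: 'far' -> NEW (unique so far: 5)
  Token 6: 'doctor' -> NEW (unique so far: 6)
  Token 7: 'key' -> NEW (unique so far: 7)
  Token 8: 'artist' -> NEW (unique so far: 8)
Unique types: ('artist', 'boy', 'doctor', 'far', 'key', 'so', 'while', 'with')
Vocabulary size: 8

8


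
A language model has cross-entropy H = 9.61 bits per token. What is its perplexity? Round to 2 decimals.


Perplexity formula: PP = 2^H
H = 9.61
PP = 2^9.61
Decompose: 2^9.61 = 2^9 * 2^0.61
2^9 = 512, 2^0.61 ~ 1.5262592
PP ~ 512 * 1.5262592 = 781.4447104
Rounded to 2 decimals: 781.44

781.44


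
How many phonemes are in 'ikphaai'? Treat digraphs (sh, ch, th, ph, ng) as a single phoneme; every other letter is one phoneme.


Parsing 'ikphaai' greedily, digraphs first:
  'i' -> vowel phoneme (phonemes so far: 1)
  'k' -> consonant phoneme (phonemes so far: 2)
  'ph' -> digraph (1 consonant phoneme) (phonemes so far: 3)
  'a' -> vowel phoneme (phonemes so far: 4)
  'a' -> vowel phoneme (phonemes so far: 5)
  'i' -> vowel phoneme (phonemes so far: 6)
Total phonemes: 6

6


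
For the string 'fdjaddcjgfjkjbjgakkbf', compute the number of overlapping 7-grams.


String 'fdjaddcjgfjkjbjgakkbf' has length L = 21.
Number of overlapping n-grams = L - n + 1
Substituting: 21 - 7 + 1 = 15

15


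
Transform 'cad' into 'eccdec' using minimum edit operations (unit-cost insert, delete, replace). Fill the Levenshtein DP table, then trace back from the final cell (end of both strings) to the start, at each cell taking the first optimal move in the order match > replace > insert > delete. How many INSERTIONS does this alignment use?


Edit distance = 4. Backtracking from cell (3, 6) with preference match > replace > insert > delete,
then listing the resulting alignment 'cad' -> 'eccdec' left to right:
  Step 1: insert 'e' [insertion #1]
  Step 2: keep 'c'
  Step 3: replace a->c
  Step 4: keep 'd'
  Step 5: insert 'e' [insertion #2]
  Step 6: insert 'c' [insertion #3]
Total insertions: 3

3


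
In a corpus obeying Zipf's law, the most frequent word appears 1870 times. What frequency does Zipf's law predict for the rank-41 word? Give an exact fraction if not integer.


Zipf's law: freq(rank) = f1 / rank
f1 = 1870, rank = 41
freq = 1870 / 41
GCD(1870, 41) = 1
Simplified: 1870/41

1870/41


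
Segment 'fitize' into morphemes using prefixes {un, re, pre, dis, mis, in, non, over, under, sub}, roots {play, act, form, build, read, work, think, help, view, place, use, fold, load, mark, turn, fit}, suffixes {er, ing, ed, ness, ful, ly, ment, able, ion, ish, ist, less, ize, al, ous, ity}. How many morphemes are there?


Segmenting 'fitize' against the inventory:
  'fit' -> root (morpheme 1)
  'ize' -> suffix (morpheme 2)
Total morphemes: 2

2


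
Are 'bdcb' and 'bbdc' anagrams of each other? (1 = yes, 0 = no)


Sort characters of 'bdcb': 'bbcd'
Sort characters of 'bbdc': 'bbcd'
Sorted forms match -> they ARE anagrams
Result: 1

1


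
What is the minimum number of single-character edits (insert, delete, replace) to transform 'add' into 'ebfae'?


Building DP table for s1='add' (len 3) and s2='ebfae' (len 5):
       e  b  f  a  e
    0  1  2  3  4  5
  a 1  1  2  3  3  4
  d 2  2  2  3  4  4
  d 3  3  3  3  4  5
Edit distance = dp[3][5] = 5

5


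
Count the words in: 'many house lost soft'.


Counting words by splitting on spaces:
  Word 1: 'many'
  Word 2: 'house'
  Word 3: 'lost'
  Word 4: 'soft'
Total words: 4

4


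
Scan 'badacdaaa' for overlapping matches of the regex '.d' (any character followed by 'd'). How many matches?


Pattern: .d means any character followed by 'd'.
Scanning 'badacdaaa' position-by-position:
  Pos 0: window 'ba' -> no
  Pos 1: window 'ad' -> MATCH
  Pos 2: window 'da' -> no
  Pos 3: window 'ac' -> no
  Pos 4: window 'cd' -> MATCH
  Pos 5: window 'da' -> no
  Pos 6: window 'aa' -> no
  Pos 7: window 'aa' -> no
  Pos 8: window 'a' -> no
Total matches: 2

2
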